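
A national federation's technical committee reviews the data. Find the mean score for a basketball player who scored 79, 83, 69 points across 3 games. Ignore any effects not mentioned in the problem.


Average = sum / n
Sum = 231
Average = 231 / 3 = 77

77


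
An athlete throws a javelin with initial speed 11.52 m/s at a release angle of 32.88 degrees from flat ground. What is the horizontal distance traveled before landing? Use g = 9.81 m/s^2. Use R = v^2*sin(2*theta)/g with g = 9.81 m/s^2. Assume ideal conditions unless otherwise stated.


R = v^2 * sin(2*theta) / g
Convert angle to radians: theta = 32.88 deg = 0.5739 rad
sin(2*theta) = sin(1.1477) = 0.9118
R = 11.52^2 * 0.9118 / 9.81
R = 132.7104 * 0.9118 / 9.81 = 12.3354 m

12.3354 m


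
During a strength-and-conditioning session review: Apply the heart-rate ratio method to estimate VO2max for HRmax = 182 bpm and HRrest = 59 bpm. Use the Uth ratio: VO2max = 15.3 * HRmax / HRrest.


VO2max = 15.3 * HRmax / HRrest
VO2max = 15.3 * 182 / 59
VO2max = 2784.6 / 59 = 47.1966 mL/kg/min

47.1966 mL/kg/min


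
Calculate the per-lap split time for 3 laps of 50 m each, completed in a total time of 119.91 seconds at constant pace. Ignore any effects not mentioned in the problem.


Split time = total_time / n_laps = 119.91 / 3
Split time = 39.97 s per lap

39.97 s


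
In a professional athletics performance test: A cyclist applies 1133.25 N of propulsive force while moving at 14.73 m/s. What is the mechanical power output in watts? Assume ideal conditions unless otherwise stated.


P = F * v
P = 1133.25 * 14.73
P = 16692.7725 W

16692.7725 W


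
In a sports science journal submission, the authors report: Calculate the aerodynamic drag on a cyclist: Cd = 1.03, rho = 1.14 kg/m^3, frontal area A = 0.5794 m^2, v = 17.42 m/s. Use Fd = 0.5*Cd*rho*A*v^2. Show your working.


Fd = 0.5 * Cd * rho * A * v^2
Fd = 0.5 * 1.03 * 1.14 * 0.5794 * 17.42^2
v^2 = 303.4564
Fd = 0.5 * 1.03 * 1.14 * 0.5794 * 303.4564 = 103.2255 N

103.2255 N


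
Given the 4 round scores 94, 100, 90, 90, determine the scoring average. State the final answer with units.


Average = sum / n
Sum = 374
Average = 374 / 4 = 93.5

93.5


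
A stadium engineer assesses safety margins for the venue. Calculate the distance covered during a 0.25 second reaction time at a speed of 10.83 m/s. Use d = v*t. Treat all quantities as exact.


d = v * t
d = 10.83 * 0.25
d = 2.7075 m

2.7075 m


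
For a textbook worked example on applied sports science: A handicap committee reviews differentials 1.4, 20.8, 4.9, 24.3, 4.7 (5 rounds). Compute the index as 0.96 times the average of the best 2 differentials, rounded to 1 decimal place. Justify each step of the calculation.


All differentials: 1.4, 20.8, 4.9, 24.3, 4.7
Sorted: 1.4, 4.7, 4.9, 20.8, 24.3
Best 2: 1.4, 4.7
Average of best = 6.1 / 2 = 3.05
Raw index = 3.05 * 0.96 = 2.928
Handicap index = round(2.928, 1) = 2.9

2.9


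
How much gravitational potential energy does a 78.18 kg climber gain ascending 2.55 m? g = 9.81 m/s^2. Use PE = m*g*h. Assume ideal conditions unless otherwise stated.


PE = m * g * h
PE = 78.18 * 9.81 * 2.55
PE = 766.9458 * 2.55 = 1955.7118 J

1955.7118 J


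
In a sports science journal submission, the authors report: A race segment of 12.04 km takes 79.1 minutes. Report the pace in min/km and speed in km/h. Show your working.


Pace = time / distance = 79.1 min / 12.04 km = 6.5698 min/km
Speed = distance / time_in_hours = 12.04 / 1.3183 hr
Speed = 9.1327 km/h

6.5698 min/km, 9.1327 km/h


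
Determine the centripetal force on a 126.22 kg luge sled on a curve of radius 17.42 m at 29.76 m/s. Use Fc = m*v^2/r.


Fc = m * v^2 / r
v^2 = 29.76^2 = 885.6576
Fc = 126.22 * 885.6576 / 17.42
Fc = 111787.7023 / 17.42 = 6417.2045 N

6417.2045 N


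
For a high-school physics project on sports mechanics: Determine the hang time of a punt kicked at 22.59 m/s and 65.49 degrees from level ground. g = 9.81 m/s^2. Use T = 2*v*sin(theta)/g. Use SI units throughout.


T = 2*v*sin(theta)/g
sin(theta) = sin(65.49 deg) = 0.9099
T = 2*22.59*0.9099 / 9.81
T = 41.1088 / 9.81 = 4.1905 s

4.1905 s


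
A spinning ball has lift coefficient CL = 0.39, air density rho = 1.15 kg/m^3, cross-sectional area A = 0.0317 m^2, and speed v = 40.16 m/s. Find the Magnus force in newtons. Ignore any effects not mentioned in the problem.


FM = 0.5 * CL * rho * A * v^2
FM = 0.5 * 0.39 * 1.15 * 0.0317 * 40.16^2
v^2 = 1612.8256
FM = 0.5 * 0.39 * 1.15 * 0.0317 * 1612.8256 = 11.4651 N

11.4651 N


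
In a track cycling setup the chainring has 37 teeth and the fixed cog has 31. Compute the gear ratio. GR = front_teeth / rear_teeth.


GR = front_teeth / rear_teeth
GR = 37 / 31
GR = 1.1935

1.1935


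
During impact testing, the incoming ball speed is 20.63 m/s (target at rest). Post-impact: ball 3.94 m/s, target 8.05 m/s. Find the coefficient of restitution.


e = (v2_after - v1_after) / (v1_before - v2_before)
Numerator = 8.05 - 3.94 = 4.11
Denominator = 20.63 - 0 = 20.63
e = 4.11 / 20.63 = 0.1992

0.1992


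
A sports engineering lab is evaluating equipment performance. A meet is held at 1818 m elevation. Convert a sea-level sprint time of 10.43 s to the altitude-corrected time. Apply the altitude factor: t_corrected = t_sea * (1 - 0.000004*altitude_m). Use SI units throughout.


Correction factor = 1 - 0.000004 * 1818 = 0.992728
t_corrected = t_sea * factor = 10.43 * 0.992728
t_corrected = 10.3542 s

10.3542 s


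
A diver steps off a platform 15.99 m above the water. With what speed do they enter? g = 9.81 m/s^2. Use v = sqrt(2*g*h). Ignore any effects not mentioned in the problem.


v = sqrt(2 * g * h)
v = sqrt(2 * 9.81 * 15.99)
v = sqrt(313.7238) = 17.7122 m/s

17.7122 m/s


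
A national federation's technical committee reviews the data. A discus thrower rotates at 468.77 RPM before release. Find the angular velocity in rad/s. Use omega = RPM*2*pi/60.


omega = RPM * 2 * pi / 60
omega = 468.77 * 2 * 3.14159 / 60
omega = 2945.3688 / 60 = 49.0895 rad/s

49.0895 rad/s


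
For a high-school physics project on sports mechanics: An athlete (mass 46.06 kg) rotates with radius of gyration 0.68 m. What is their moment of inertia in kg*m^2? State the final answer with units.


I = m * k^2
I = 46.06 * 0.68^2
I = 46.06 * 0.4624 = 21.2981 kg*m^2

21.2981 kg*m^2


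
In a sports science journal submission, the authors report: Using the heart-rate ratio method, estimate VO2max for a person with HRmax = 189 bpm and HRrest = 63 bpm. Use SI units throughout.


VO2max = 15.3 * HRmax / HRrest
VO2max = 15.3 * 189 / 63
VO2max = 2891.7 / 63 = 45.9 mL/kg/min

45.9 mL/kg/min


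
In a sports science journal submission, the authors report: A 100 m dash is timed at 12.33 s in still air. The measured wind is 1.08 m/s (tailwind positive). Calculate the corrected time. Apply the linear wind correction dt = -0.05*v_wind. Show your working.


dt = -0.05 * v_wind = -0.05 * 1.08 = -0.054 s
t_corrected = t_still + dt = 12.33 + (-0.054)
t_corrected = 12.276 s

12.276 s


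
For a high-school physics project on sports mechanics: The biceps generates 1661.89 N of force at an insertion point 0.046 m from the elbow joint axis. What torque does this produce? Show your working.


tau = F * d
tau = 1661.89 * 0.046
tau = 76.4469 N*m

76.4469 N*m


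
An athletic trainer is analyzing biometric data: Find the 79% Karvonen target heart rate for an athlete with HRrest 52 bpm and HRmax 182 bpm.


Target = HRrest + pct*(HRmax - HRrest)
Heart rate reserve = HRmax - HRrest = 182 - 52 = 130 bpm
Fraction = 79% = 0.79
Target = 52 + 0.79 * 130
Target = 52 + 102.7 = 154.7 bpm

154.7 bpm


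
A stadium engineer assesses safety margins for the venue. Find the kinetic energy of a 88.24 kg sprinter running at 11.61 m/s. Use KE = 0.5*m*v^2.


KE = 0.5 * m * v^2
KE = 0.5 * 88.24 * 11.61^2
KE = 0.5 * 88.24 * 134.7921 = 5947.0275 J

5947.0275 J


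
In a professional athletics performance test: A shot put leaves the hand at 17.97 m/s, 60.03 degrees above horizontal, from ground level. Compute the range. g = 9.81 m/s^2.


R = v^2 * sin(2*theta) / g
Convert angle to radians: theta = 60.03 deg = 1.0477 rad
sin(2*theta) = sin(2.0954) = 0.8655
R = 17.97^2 * 0.8655 / 9.81
R = 322.9209 * 0.8655 / 9.81 = 28.4902 m

28.4902 m


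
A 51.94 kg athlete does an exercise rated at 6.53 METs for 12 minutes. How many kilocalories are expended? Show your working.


kcal = MET * mass * time_hr
Convert time: 12 min = 0.2 hr
kcal = 6.53 * 51.94 * 0.2
kcal = 67.8336 kcal

67.8336 kcal


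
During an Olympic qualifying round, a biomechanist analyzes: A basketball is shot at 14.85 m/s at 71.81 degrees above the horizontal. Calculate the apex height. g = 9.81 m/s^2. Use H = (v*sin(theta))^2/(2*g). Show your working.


H = (v*sin(theta))^2 / (2*g)
vy = v*sin(theta) = 14.85 * sin(71.81 deg) = 14.1079 m/s
H = vy^2 / (2*g) = 199.0327 / (2*9.81)
H = 199.0327 / 19.62 = 10.1444 m

10.1444 m


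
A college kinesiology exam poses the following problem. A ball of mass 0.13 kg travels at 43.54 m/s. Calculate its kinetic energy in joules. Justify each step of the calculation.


KE = 0.5 * m * v^2
KE = 0.5 * 0.13 * 43.54^2
KE = 0.5 * 0.13 * 1895.7316 = 123.2226 J

123.2226 J


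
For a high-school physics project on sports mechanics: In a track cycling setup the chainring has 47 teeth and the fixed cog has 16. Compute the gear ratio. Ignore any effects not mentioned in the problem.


GR = front_teeth / rear_teeth
GR = 47 / 16
GR = 2.9375

2.9375


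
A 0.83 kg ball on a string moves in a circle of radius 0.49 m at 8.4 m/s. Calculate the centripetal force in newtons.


Fc = m * v^2 / r
v^2 = 8.4^2 = 70.56
Fc = 0.83 * 70.56 / 0.49
Fc = 58.5648 / 0.49 = 119.52 N

119.52 N


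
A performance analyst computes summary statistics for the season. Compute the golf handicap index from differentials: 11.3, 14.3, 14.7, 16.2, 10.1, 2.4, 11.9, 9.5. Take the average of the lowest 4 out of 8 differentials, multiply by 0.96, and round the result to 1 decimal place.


All differentials: 11.3, 14.3, 14.7, 16.2, 10.1, 2.4, 11.9, 9.5
Sorted: 2.4, 9.5, 10.1, 11.3, 11.9, 14.3, 14.7, 16.2
Best 4: 2.4, 9.5, 10.1, 11.3
Average of best = 33.3 / 4 = 8.325
Raw index = 8.325 * 0.96 = 7.992
Handicap index = round(7.992, 1) = 8.0

8.0


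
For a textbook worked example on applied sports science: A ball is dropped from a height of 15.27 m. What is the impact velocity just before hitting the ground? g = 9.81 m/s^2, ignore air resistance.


v = sqrt(2 * g * h)
v = sqrt(2 * 9.81 * 15.27)
v = sqrt(299.5974) = 17.3089 m/s

17.3089 m/s


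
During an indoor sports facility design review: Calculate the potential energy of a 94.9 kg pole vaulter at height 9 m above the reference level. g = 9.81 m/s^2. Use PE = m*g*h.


PE = m * g * h
PE = 94.9 * 9.81 * 9
PE = 930.969 * 9 = 8378.721 J

8378.721 J


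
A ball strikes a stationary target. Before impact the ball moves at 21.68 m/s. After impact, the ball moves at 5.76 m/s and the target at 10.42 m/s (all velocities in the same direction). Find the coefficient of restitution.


e = (v2_after - v1_after) / (v1_before - v2_before)
Numerator = 10.42 - 5.76 = 4.66
Denominator = 21.68 - 0 = 21.68
e = 4.66 / 21.68 = 0.2149

0.2149


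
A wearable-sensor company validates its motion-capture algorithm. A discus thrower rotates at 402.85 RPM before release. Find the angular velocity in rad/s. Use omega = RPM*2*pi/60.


omega = RPM * 2 * pi / 60
omega = 402.85 * 2 * 3.14159 / 60
omega = 2531.1812 / 60 = 42.1864 rad/s

42.1864 rad/s


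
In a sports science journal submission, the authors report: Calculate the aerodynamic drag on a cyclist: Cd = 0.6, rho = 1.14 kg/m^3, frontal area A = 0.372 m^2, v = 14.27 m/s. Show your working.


Fd = 0.5 * Cd * rho * A * v^2
Fd = 0.5 * 0.6 * 1.14 * 0.372 * 14.27^2
v^2 = 203.6329
Fd = 0.5 * 0.6 * 1.14 * 0.372 * 203.6329 = 25.907 N

25.907 N


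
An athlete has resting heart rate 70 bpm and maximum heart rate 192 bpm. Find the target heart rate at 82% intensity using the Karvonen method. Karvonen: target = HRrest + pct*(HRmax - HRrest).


Target = HRrest + pct*(HRmax - HRrest)
Heart rate reserve = HRmax - HRrest = 192 - 70 = 122 bpm
Fraction = 82% = 0.82
Target = 70 + 0.82 * 122
Target = 70 + 100.04 = 170.04 bpm

170.04 bpm


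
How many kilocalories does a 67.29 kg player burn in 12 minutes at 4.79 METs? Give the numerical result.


kcal = MET * mass * time_hr
Convert time: 12 min = 0.2 hr
kcal = 4.79 * 67.29 * 0.2
kcal = 64.4638 kcal

64.4638 kcal


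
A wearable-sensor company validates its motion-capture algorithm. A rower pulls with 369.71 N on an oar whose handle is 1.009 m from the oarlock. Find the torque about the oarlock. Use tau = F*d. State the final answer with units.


tau = F * d
tau = 369.71 * 1.009
tau = 373.0374 N*m

373.0374 N*m


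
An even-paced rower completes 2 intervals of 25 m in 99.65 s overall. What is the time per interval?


Split time = total_time / n_laps = 99.65 / 2
Split time = 49.825 s per lap

49.825 s


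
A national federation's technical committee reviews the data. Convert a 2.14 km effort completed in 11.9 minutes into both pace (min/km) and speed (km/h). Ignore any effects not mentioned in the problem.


Pace = time / distance = 11.9 min / 2.14 km = 5.5607 min/km
Speed = distance / time_in_hours = 2.14 / 0.1983 hr
Speed = 10.7899 km/h

5.5607 min/km, 10.7899 km/h


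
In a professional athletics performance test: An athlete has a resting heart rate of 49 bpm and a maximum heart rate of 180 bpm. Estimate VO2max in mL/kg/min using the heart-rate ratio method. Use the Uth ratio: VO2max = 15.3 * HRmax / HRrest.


VO2max = 15.3 * HRmax / HRrest
VO2max = 15.3 * 180 / 49
VO2max = 2754 / 49 = 56.2041 mL/kg/min

56.2041 mL/kg/min


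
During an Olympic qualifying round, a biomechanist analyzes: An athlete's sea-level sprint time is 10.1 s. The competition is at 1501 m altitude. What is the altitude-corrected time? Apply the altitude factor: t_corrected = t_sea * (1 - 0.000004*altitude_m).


Correction factor = 1 - 0.000004 * 1501 = 0.993996
t_corrected = t_sea * factor = 10.1 * 0.993996
t_corrected = 10.0394 s

10.0394 s


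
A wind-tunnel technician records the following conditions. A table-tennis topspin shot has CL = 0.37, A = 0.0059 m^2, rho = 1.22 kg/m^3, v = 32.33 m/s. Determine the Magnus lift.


FM = 0.5 * CL * rho * A * v^2
FM = 0.5 * 0.37 * 1.22 * 0.0059 * 32.33^2
v^2 = 1045.2289
FM = 0.5 * 0.37 * 1.22 * 0.0059 * 1045.2289 = 1.3919 N

1.3919 N


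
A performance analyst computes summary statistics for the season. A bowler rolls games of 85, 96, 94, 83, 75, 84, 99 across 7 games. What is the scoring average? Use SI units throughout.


Average = sum / n
Sum = 616
Average = 616 / 7 = 88

88


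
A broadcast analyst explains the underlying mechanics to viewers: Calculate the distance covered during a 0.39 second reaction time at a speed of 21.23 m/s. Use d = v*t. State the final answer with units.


d = v * t
d = 21.23 * 0.39
d = 8.2797 m

8.2797 m


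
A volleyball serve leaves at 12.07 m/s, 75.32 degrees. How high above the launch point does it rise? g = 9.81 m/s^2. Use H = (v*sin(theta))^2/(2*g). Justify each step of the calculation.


H = (v*sin(theta))^2 / (2*g)
vy = v*sin(theta) = 12.07 * sin(75.32 deg) = 11.676 m/s
H = vy^2 / (2*g) = 136.3287 / (2*9.81)
H = 136.3287 / 19.62 = 6.9485 m

6.9485 m


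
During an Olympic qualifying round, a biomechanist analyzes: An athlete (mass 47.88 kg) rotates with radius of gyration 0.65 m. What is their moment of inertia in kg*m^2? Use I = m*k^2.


I = m * k^2
I = 47.88 * 0.65^2
I = 47.88 * 0.4225 = 20.2293 kg*m^2

20.2293 kg*m^2


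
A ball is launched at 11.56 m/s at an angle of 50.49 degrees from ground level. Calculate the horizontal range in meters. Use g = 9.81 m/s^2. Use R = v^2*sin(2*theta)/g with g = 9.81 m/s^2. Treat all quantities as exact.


R = v^2 * sin(2*theta) / g
Convert angle to radians: theta = 50.49 deg = 0.8812 rad
sin(2*theta) = sin(1.7624) = 0.9817
R = 11.56^2 * 0.9817 / 9.81
R = 133.6336 * 0.9817 / 9.81 = 13.3728 m

13.3728 m


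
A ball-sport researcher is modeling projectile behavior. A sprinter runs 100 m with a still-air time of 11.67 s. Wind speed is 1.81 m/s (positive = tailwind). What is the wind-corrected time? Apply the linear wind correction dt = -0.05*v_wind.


dt = -0.05 * v_wind = -0.05 * 1.81 = -0.0905 s
t_corrected = t_still + dt = 11.67 + (-0.0905)
t_corrected = 11.5795 s

11.5795 s


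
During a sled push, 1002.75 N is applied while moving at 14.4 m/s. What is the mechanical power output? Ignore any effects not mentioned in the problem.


P = F * v
P = 1002.75 * 14.4
P = 14439.6 W

14439.6 W


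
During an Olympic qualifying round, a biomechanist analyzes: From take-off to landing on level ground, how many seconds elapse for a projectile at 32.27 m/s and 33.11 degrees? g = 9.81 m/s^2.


T = 2*v*sin(theta)/g
sin(theta) = sin(33.11 deg) = 0.5462
T = 2*32.27*0.5462 / 9.81
T = 35.2549 / 9.81 = 3.5938 s

3.5938 s


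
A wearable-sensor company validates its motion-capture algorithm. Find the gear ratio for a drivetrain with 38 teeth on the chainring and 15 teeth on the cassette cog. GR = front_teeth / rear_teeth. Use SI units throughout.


GR = front_teeth / rear_teeth
GR = 38 / 15
GR = 2.5333

2.5333


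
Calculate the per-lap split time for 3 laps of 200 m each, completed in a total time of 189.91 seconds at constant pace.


Split time = total_time / n_laps = 189.91 / 3
Split time = 63.3033 s per lap

63.3033 s


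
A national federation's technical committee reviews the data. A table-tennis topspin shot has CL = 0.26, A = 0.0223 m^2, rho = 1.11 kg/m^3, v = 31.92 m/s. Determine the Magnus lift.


FM = 0.5 * CL * rho * A * v^2
FM = 0.5 * 0.26 * 1.11 * 0.0223 * 31.92^2
v^2 = 1018.8864
FM = 0.5 * 0.26 * 1.11 * 0.0223 * 1018.8864 = 3.2787 N

3.2787 N


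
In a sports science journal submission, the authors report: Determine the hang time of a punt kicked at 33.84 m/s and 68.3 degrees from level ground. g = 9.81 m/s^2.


T = 2*v*sin(theta)/g
sin(theta) = sin(68.3 deg) = 0.9291
T = 2*33.84*0.9291 / 9.81
T = 62.8837 / 9.81 = 6.4102 s

6.4102 s


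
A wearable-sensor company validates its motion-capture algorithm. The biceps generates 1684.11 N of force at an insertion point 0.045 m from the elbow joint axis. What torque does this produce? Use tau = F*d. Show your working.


tau = F * d
tau = 1684.11 * 0.045
tau = 75.7849 N*m

75.7849 N*m


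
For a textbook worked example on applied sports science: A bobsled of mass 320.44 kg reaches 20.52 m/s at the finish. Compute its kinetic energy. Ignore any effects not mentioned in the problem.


KE = 0.5 * m * v^2
KE = 0.5 * 320.44 * 20.52^2
KE = 0.5 * 320.44 * 421.0704 = 67463.8995 J

67463.8995 J


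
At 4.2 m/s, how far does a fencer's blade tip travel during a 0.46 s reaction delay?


d = v * t
d = 4.2 * 0.46
d = 1.932 m

1.932 m


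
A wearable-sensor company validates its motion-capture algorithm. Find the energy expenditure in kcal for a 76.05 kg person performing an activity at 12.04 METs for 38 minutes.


kcal = MET * mass * time_hr
Convert time: 38 min = 0.6333 hr
kcal = 12.04 * 76.05 * 0.6333
kcal = 579.9066 kcal

579.9066 kcal


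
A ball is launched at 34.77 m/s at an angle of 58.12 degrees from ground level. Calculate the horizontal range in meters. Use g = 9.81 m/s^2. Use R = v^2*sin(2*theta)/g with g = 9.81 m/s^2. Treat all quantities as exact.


R = v^2 * sin(2*theta) / g
Convert angle to radians: theta = 58.12 deg = 1.0144 rad
sin(2*theta) = sin(2.0288) = 0.8969
R = 34.77^2 * 0.8969 / 9.81
R = 1208.9529 * 0.8969 / 9.81 = 110.5372 m

110.5372 m


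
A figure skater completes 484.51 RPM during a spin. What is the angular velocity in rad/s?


omega = RPM * 2 * pi / 60
omega = 484.51 * 2 * 3.14159 / 60
omega = 3044.2661 / 60 = 50.7378 rad/s

50.7378 rad/s


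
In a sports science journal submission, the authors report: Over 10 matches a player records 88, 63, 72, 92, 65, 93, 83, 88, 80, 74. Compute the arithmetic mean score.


Average = sum / n
Sum = 798
Average = 798 / 10 = 79.8

79.8


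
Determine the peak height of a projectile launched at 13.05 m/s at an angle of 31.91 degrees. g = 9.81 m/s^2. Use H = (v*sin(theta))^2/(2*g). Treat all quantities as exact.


H = (v*sin(theta))^2 / (2*g)
vy = v*sin(theta) = 13.05 * sin(31.91 deg) = 6.8981 m/s
H = vy^2 / (2*g) = 47.5831 / (2*9.81)
H = 47.5831 / 19.62 = 2.4252 m

2.4252 m


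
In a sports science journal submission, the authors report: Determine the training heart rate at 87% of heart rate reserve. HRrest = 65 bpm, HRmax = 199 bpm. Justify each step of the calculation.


Target = HRrest + pct*(HRmax - HRrest)
Heart rate reserve = HRmax - HRrest = 199 - 65 = 134 bpm
Fraction = 87% = 0.87
Target = 65 + 0.87 * 134
Target = 65 + 116.58 = 181.58 bpm

181.58 bpm


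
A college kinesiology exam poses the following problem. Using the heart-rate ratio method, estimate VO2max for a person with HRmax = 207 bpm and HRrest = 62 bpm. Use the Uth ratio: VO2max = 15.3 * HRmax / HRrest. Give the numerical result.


VO2max = 15.3 * HRmax / HRrest
VO2max = 15.3 * 207 / 62
VO2max = 3167.1 / 62 = 51.0823 mL/kg/min

51.0823 mL/kg/min


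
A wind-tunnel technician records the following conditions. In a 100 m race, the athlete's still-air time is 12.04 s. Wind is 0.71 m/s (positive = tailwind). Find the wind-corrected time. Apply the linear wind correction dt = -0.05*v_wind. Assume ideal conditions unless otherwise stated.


dt = -0.05 * v_wind = -0.05 * 0.71 = -0.0355 s
t_corrected = t_still + dt = 12.04 + (-0.0355)
t_corrected = 12.0045 s

12.0045 s


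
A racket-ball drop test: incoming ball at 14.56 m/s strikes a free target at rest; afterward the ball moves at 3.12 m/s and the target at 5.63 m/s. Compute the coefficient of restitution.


e = (v2_after - v1_after) / (v1_before - v2_before)
Numerator = 5.63 - 3.12 = 2.51
Denominator = 14.56 - 0 = 14.56
e = 2.51 / 14.56 = 0.1724

0.1724


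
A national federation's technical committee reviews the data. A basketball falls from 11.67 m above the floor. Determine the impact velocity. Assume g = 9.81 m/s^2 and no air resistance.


v = sqrt(2 * g * h)
v = sqrt(2 * 9.81 * 11.67)
v = sqrt(228.9654) = 15.1316 m/s

15.1316 m/s


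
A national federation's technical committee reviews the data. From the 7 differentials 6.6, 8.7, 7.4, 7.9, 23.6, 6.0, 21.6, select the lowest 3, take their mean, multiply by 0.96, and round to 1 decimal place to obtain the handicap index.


All differentials: 6.6, 8.7, 7.4, 7.9, 23.6, 6.0, 21.6
Sorted: 6.0, 6.6, 7.4, 7.9, 8.7, 21.6, 23.6
Best 3: 6.0, 6.6, 7.4
Average of best = 20 / 3 = 6.6667
Raw index = 6.6667 * 0.96 = 6.4
Handicap index = round(6.4, 1) = 6.4

6.4


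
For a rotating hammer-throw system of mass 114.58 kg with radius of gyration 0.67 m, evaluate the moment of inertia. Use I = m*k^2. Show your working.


I = m * k^2
I = 114.58 * 0.67^2
I = 114.58 * 0.4489 = 51.435 kg*m^2

51.435 kg*m^2


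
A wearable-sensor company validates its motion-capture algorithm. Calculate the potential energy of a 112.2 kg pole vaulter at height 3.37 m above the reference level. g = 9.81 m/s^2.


PE = m * g * h
PE = 112.2 * 9.81 * 3.37
PE = 1100.682 * 3.37 = 3709.2983 J

3709.2983 J


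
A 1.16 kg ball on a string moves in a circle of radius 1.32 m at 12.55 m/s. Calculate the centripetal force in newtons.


Fc = m * v^2 / r
v^2 = 12.55^2 = 157.5025
Fc = 1.16 * 157.5025 / 1.32
Fc = 182.7029 / 1.32 = 138.4113 N

138.4113 N


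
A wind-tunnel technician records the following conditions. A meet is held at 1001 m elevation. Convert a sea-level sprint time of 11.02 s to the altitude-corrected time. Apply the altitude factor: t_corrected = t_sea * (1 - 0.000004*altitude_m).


Correction factor = 1 - 0.000004 * 1001 = 0.995996
t_corrected = t_sea * factor = 11.02 * 0.995996
t_corrected = 10.9759 s

10.9759 s


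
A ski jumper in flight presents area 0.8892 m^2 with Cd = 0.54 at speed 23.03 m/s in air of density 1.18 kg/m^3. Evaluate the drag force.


Fd = 0.5 * Cd * rho * A * v^2
Fd = 0.5 * 0.54 * 1.18 * 0.8892 * 23.03^2
v^2 = 530.3809
Fd = 0.5 * 0.54 * 1.18 * 0.8892 * 530.3809 = 150.2564 N

150.2564 N


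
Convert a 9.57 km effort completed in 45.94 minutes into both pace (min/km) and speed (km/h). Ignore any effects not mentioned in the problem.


Pace = time / distance = 45.94 min / 9.57 km = 4.8004 min/km
Speed = distance / time_in_hours = 9.57 / 0.7657 hr
Speed = 12.4989 km/h

4.8004 min/km, 12.4989 km/h


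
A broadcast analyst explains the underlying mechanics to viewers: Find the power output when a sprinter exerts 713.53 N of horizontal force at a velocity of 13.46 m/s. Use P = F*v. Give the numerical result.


P = F * v
P = 713.53 * 13.46
P = 9604.1138 W

9604.1138 W


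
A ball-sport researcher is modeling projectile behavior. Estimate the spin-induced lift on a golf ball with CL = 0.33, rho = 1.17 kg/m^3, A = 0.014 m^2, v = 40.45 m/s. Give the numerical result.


FM = 0.5 * CL * rho * A * v^2
FM = 0.5 * 0.33 * 1.17 * 0.014 * 40.45^2
v^2 = 1636.2025
FM = 0.5 * 0.33 * 1.17 * 0.014 * 1636.2025 = 4.4222 N

4.4222 N


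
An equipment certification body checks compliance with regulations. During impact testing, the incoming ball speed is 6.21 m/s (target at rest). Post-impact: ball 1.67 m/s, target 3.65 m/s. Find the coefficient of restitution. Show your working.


e = (v2_after - v1_after) / (v1_before - v2_before)
Numerator = 3.65 - 1.67 = 1.98
Denominator = 6.21 - 0 = 6.21
e = 1.98 / 6.21 = 0.3188

0.3188


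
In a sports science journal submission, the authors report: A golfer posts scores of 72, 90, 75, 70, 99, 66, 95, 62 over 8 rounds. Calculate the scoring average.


Average = sum / n
Sum = 629
Average = 629 / 8 = 78.625

78.625


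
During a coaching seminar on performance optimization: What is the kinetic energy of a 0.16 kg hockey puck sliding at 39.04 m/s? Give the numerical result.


KE = 0.5 * m * v^2
KE = 0.5 * 0.16 * 39.04^2
KE = 0.5 * 0.16 * 1524.1216 = 121.9297 J

121.9297 J


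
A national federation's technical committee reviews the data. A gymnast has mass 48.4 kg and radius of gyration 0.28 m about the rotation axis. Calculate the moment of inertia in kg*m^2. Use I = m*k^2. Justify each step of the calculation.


I = m * k^2
I = 48.4 * 0.28^2
I = 48.4 * 0.0784 = 3.7946 kg*m^2

3.7946 kg*m^2


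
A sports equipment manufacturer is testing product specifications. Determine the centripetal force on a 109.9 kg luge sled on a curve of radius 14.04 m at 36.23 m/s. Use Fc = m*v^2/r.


Fc = m * v^2 / r
v^2 = 36.23^2 = 1312.6129
Fc = 109.9 * 1312.6129 / 14.04
Fc = 144256.1577 / 14.04 = 10274.6551 N

10274.6551 N


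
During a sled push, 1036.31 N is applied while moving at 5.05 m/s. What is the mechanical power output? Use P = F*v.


P = F * v
P = 1036.31 * 5.05
P = 5233.3655 W

5233.3655 W


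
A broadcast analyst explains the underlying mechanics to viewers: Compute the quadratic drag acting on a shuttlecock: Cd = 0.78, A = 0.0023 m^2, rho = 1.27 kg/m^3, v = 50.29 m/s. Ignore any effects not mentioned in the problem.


Fd = 0.5 * Cd * rho * A * v^2
Fd = 0.5 * 0.78 * 1.27 * 0.0023 * 50.29^2
v^2 = 2529.0841
Fd = 0.5 * 0.78 * 1.27 * 0.0023 * 2529.0841 = 2.8811 N

2.8811 N


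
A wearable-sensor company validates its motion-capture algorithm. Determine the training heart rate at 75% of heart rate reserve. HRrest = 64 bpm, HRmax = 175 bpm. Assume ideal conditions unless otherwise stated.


Target = HRrest + pct*(HRmax - HRrest)
Heart rate reserve = HRmax - HRrest = 175 - 64 = 111 bpm
Fraction = 75% = 0.75
Target = 64 + 0.75 * 111
Target = 64 + 83.25 = 147.25 bpm

147.25 bpm


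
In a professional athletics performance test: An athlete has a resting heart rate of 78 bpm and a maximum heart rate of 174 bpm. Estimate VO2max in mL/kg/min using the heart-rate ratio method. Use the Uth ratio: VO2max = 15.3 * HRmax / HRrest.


VO2max = 15.3 * HRmax / HRrest
VO2max = 15.3 * 174 / 78
VO2max = 2662.2 / 78 = 34.1308 mL/kg/min

34.1308 mL/kg/min


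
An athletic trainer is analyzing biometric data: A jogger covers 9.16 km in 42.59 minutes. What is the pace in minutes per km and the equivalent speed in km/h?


Pace = time / distance = 42.59 min / 9.16 km = 4.6496 min/km
Speed = distance / time_in_hours = 9.16 / 0.7098 hr
Speed = 12.9044 km/h

4.6496 min/km, 12.9044 km/h


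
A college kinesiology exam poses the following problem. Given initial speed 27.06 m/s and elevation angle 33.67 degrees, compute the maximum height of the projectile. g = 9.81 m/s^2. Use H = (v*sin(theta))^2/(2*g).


H = (v*sin(theta))^2 / (2*g)
vy = v*sin(theta) = 27.06 * sin(33.67 deg) = 15.0023 m/s
H = vy^2 / (2*g) = 225.069 / (2*9.81)
H = 225.069 / 19.62 = 11.4714 m

11.4714 m


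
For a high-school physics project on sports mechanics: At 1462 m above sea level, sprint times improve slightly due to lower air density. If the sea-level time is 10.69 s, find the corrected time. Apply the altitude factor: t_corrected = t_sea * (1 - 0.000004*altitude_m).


Correction factor = 1 - 0.000004 * 1462 = 0.994152
t_corrected = t_sea * factor = 10.69 * 0.994152
t_corrected = 10.6275 s

10.6275 s


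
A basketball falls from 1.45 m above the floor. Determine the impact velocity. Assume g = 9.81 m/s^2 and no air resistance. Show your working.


v = sqrt(2 * g * h)
v = sqrt(2 * 9.81 * 1.45)
v = sqrt(28.449) = 5.3338 m/s

5.3338 m/s


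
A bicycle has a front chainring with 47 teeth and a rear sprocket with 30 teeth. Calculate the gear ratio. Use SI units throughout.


GR = front_teeth / rear_teeth
GR = 47 / 30
GR = 1.5667

1.5667


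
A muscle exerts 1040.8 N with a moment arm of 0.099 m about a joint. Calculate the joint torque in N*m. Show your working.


tau = F * d
tau = 1040.8 * 0.099
tau = 103.0392 N*m

103.0392 N*m


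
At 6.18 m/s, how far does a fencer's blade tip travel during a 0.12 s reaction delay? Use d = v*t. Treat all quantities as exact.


d = v * t
d = 6.18 * 0.12
d = 0.7416 m

0.7416 m


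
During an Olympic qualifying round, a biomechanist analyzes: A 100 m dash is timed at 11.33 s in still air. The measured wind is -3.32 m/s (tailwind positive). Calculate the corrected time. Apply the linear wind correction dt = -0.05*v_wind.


dt = -0.05 * v_wind = -0.05 * -3.32 = 0.166 s
t_corrected = t_still + dt = 11.33 + (0.166)
t_corrected = 11.496 s

11.496 s


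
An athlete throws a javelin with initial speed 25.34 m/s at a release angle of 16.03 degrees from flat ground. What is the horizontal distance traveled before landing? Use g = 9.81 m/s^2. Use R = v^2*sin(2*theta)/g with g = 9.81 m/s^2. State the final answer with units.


R = v^2 * sin(2*theta) / g
Convert angle to radians: theta = 16.03 deg = 0.2798 rad
sin(2*theta) = sin(0.5596) = 0.5308
R = 25.34^2 * 0.5308 / 9.81
R = 642.1156 * 0.5308 / 9.81 = 34.7441 m

34.7441 m


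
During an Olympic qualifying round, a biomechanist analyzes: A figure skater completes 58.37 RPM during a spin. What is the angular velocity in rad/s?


omega = RPM * 2 * pi / 60
omega = 58.37 * 2 * 3.14159 / 60
omega = 366.7495 / 60 = 6.1125 rad/s

6.1125 rad/s


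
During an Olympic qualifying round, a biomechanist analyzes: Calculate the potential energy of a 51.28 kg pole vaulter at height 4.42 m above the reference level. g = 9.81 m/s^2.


PE = m * g * h
PE = 51.28 * 9.81 * 4.42
PE = 503.0568 * 4.42 = 2223.5111 J

2223.5111 J


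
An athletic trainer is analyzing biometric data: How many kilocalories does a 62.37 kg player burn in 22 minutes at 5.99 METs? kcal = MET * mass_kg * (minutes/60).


kcal = MET * mass * time_hr
Convert time: 22 min = 0.3667 hr
kcal = 5.99 * 62.37 * 0.3667
kcal = 136.9853 kcal

136.9853 kcal


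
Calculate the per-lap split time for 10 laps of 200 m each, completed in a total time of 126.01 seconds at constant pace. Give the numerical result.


Split time = total_time / n_laps = 126.01 / 10
Split time = 12.601 s per lap

12.601 s


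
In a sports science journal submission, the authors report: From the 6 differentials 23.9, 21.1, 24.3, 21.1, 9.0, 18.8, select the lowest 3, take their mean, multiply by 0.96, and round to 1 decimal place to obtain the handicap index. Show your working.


All differentials: 23.9, 21.1, 24.3, 21.1, 9.0, 18.8
Sorted: 9.0, 18.8, 21.1, 21.1, 23.9, 24.3
Best 3: 9.0, 18.8, 21.1
Average of best = 48.9 / 3 = 16.3
Raw index = 16.3 * 0.96 = 15.648
Handicap index = round(15.648, 1) = 15.6

15.6


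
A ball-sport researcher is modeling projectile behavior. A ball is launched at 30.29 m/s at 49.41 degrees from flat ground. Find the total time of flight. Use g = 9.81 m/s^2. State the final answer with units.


T = 2*v*sin(theta)/g
sin(theta) = sin(49.41 deg) = 0.7594
T = 2*30.29*0.7594 / 9.81
T = 46.0035 / 9.81 = 4.6895 s

4.6895 s


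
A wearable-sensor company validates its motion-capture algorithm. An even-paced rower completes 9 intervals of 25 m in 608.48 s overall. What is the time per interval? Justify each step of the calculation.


Split time = total_time / n_laps = 608.48 / 9
Split time = 67.6089 s per lap

67.6089 s


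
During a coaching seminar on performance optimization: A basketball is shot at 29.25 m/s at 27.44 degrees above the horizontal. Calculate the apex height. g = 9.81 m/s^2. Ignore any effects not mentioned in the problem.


H = (v*sin(theta))^2 / (2*g)
vy = v*sin(theta) = 29.25 * sin(27.44 deg) = 13.479 m/s
H = vy^2 / (2*g) = 181.6826 / (2*9.81)
H = 181.6826 / 19.62 = 9.2601 m

9.2601 m


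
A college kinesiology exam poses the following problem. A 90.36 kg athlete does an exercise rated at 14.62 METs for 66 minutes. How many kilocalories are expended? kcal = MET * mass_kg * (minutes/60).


kcal = MET * mass * time_hr
Convert time: 66 min = 1.1 hr
kcal = 14.62 * 90.36 * 1.1
kcal = 1453.1695 kcal

1453.1695 kcal


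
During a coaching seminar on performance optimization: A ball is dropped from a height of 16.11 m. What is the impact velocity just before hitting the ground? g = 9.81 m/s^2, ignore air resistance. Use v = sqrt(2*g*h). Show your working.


v = sqrt(2 * g * h)
v = sqrt(2 * 9.81 * 16.11)
v = sqrt(316.0782) = 17.7786 m/s

17.7786 m/s


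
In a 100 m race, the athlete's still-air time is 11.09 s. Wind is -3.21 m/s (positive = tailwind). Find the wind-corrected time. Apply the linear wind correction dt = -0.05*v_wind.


dt = -0.05 * v_wind = -0.05 * -3.21 = 0.1605 s
t_corrected = t_still + dt = 11.09 + (0.1605)
t_corrected = 11.2505 s

11.2505 s


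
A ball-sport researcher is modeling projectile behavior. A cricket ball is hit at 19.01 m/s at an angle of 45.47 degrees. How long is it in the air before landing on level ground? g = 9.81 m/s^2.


T = 2*v*sin(theta)/g
sin(theta) = sin(45.47 deg) = 0.7129
T = 2*19.01*0.7129 / 9.81
T = 27.1038 / 9.81 = 2.7629 s

2.7629 s


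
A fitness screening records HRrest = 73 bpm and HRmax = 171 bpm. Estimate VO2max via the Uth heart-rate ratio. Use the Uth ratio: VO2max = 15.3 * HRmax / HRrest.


VO2max = 15.3 * HRmax / HRrest
VO2max = 15.3 * 171 / 73
VO2max = 2616.3 / 73 = 35.8397 mL/kg/min

35.8397 mL/kg/min


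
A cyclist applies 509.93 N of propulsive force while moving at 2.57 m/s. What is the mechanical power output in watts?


P = F * v
P = 509.93 * 2.57
P = 1310.5201 W

1310.5201 W


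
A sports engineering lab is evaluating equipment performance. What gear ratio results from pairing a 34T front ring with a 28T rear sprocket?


GR = front_teeth / rear_teeth
GR = 34 / 28
GR = 1.2143

1.2143


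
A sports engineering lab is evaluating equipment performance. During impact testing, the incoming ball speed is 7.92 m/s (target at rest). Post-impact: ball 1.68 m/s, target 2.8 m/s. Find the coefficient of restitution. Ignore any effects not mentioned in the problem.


e = (v2_after - v1_after) / (v1_before - v2_before)
Numerator = 2.8 - 1.68 = 1.12
Denominator = 7.92 - 0 = 7.92
e = 1.12 / 7.92 = 0.1414

0.1414


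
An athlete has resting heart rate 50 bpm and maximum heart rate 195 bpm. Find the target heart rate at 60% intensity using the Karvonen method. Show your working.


Target = HRrest + pct*(HRmax - HRrest)
Heart rate reserve = HRmax - HRrest = 195 - 50 = 145 bpm
Fraction = 60% = 0.6
Target = 50 + 0.6 * 145
Target = 50 + 87 = 137 bpm

137 bpm


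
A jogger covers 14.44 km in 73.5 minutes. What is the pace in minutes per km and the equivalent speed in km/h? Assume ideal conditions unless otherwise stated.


Pace = time / distance = 73.5 min / 14.44 km = 5.09 min/km
Speed = distance / time_in_hours = 14.44 / 1.225 hr
Speed = 11.7878 km/h

5.09 min/km, 11.7878 km/h


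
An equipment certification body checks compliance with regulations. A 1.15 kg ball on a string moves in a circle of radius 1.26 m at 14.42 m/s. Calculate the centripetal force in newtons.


Fc = m * v^2 / r
v^2 = 14.42^2 = 207.9364
Fc = 1.15 * 207.9364 / 1.26
Fc = 239.1269 / 1.26 = 189.7832 N

189.7832 N


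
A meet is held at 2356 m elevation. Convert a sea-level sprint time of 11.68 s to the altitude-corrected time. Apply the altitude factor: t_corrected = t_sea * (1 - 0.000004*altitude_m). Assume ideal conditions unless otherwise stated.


Correction factor = 1 - 0.000004 * 2356 = 0.990576
t_corrected = t_sea * factor = 11.68 * 0.990576
t_corrected = 11.5699 s

11.5699 s


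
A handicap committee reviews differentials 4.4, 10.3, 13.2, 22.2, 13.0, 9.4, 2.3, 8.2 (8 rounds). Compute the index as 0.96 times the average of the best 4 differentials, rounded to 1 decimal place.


All differentials: 4.4, 10.3, 13.2, 22.2, 13.0, 9.4, 2.3, 8.2
Sorted: 2.3, 4.4, 8.2, 9.4, 10.3, 13.0, 13.2, 22.2
Best 4: 2.3, 4.4, 8.2, 9.4
Average of best = 24.3 / 4 = 6.075
Raw index = 6.075 * 0.96 = 5.832
Handicap index = round(5.832, 1) = 5.8

5.8


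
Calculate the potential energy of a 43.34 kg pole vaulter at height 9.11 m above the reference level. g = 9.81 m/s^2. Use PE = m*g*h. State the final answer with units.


PE = m * g * h
PE = 43.34 * 9.81 * 9.11
PE = 425.1654 * 9.11 = 3873.2568 J

3873.2568 J


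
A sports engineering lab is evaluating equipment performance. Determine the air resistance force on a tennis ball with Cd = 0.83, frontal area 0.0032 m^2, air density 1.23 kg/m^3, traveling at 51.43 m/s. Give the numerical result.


Fd = 0.5 * Cd * rho * A * v^2
Fd = 0.5 * 0.83 * 1.23 * 0.0032 * 51.43^2
v^2 = 2645.0449
Fd = 0.5 * 0.83 * 1.23 * 0.0032 * 2645.0449 = 4.3205 N

4.3205 N


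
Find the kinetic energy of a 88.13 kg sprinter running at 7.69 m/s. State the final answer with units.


KE = 0.5 * m * v^2
KE = 0.5 * 88.13 * 7.69^2
KE = 0.5 * 88.13 * 59.1361 = 2605.8322 J

2605.8322 J


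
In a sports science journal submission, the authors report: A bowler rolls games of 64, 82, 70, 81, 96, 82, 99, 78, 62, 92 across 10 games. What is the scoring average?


Average = sum / n
Sum = 806
Average = 806 / 10 = 80.6

80.6


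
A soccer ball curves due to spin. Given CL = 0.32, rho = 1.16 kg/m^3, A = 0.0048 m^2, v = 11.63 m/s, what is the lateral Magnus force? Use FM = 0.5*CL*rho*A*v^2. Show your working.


FM = 0.5 * CL * rho * A * v^2
FM = 0.5 * 0.32 * 1.16 * 0.0048 * 11.63^2
v^2 = 135.2569
FM = 0.5 * 0.32 * 1.16 * 0.0048 * 135.2569 = 0.1205 N

0.1205 N


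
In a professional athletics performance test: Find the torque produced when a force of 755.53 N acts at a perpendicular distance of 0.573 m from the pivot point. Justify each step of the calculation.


tau = F * d
tau = 755.53 * 0.573
tau = 432.9187 N*m

432.9187 N*m


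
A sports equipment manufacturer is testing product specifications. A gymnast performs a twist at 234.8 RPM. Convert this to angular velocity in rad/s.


omega = RPM * 2 * pi / 60
omega = 234.8 * 2 * 3.14159 / 60
omega = 1475.2919 / 60 = 24.5882 rad/s

24.5882 rad/s
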